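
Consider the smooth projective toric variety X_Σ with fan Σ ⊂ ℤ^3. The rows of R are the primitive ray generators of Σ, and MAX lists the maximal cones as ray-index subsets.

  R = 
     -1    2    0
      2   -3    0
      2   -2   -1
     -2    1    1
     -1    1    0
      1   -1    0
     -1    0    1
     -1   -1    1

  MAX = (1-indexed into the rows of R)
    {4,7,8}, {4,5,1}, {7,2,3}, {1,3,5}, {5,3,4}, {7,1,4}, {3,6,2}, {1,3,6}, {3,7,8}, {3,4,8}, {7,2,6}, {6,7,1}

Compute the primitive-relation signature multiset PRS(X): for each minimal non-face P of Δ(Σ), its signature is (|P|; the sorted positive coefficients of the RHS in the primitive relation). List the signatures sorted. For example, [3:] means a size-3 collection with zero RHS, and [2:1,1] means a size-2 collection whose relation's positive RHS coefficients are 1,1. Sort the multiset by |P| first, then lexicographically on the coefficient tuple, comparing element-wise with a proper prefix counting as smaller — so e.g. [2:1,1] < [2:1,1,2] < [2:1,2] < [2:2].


Σ has 14 primitive collections:

  P = {5,6}:  v_{5} + v_{6} = 0  →  sig = [2:]
  P = {1,2}:  v_{1} + v_{2} = v_{6}  →  sig = [2:1]
  P = {1,8}:  v_{1} + v_{8} = v_{4}  →  sig = [2:1]
  P = {4,6}:  v_{4} + v_{6} = v_{7}  →  sig = [2:1]
  P = {5,7}:  v_{5} + v_{7} = v_{4}  →  sig = [2:1]
  P = {2,5}:  v_{2} + v_{5} = v_{3} + v_{7}  →  sig = [2:1,1]
  P = {2,4}:  v_{2} + v_{4} = v_{3} + 2·v_{7}  →  sig = [2:1,2]
  P = {5,8}:  v_{5} + v_{8} = v_{3} + 2·v_{4}  →  sig = [2:1,2]
  P = {6,8}:  v_{6} + v_{8} = v_{3} + 2·v_{7}  →  sig = [2:1,2]
  P = {2,8}:  v_{2} + v_{8} = 2·v_{3} + 3·v_{7}  →  sig = [2:2,3]
  P = {1,3,7}:  v_{1} + v_{3} + v_{7} = 0  →  sig = [3:]
  P = {1,3,4}:  v_{1} + v_{3} + v_{4} = v_{5}  →  sig = [3:1]
  P = {3,4,7}:  v_{3} + v_{4} + v_{7} = v_{8}  →  sig = [3:1]
  P = {3,6,7}:  v_{3} + v_{6} + v_{7} = v_{2}  →  sig = [3:1]

so the primitive-relation signature multiset is
    [2:]
    [2:1]
    [2:1]
    [2:1]
    [2:1]
    [2:1,1]
    [2:1,2]
    [2:1,2]
    [2:1,2]
    [2:2,3]
    [3:]
    [3:1]
    [3:1]
    [3:1]


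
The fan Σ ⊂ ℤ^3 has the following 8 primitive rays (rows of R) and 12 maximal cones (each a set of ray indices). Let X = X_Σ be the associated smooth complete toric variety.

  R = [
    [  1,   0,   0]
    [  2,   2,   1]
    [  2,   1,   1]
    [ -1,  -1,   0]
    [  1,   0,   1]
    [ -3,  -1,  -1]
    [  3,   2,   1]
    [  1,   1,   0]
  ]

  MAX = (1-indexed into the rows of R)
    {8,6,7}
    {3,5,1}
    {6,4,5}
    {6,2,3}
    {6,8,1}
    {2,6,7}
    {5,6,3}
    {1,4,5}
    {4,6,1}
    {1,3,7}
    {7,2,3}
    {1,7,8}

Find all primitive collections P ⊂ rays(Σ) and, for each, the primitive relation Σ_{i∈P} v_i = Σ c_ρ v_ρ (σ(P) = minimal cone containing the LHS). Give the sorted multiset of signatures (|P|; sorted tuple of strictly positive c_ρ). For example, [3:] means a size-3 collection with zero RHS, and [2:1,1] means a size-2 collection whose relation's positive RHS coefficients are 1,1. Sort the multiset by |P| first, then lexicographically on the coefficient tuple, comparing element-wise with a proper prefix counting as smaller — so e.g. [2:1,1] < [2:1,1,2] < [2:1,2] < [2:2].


Δ(Σ) — 8 vertices, 14 min non-faces:

  P = {4,8}:  v_{4} + v_{8} = 0  →  sig = [2:]
  P = {1,2}:  v_{1} + v_{2} = v_{7}  →  sig = [2:1]
  P = {3,4}:  v_{3} + v_{4} = v_{5}  →  sig = [2:1]
  P = {3,8}:  v_{3} + v_{8} = v_{7}  →  sig = [2:1]
  P = {4,7}:  v_{4} + v_{7} = v_{3}  →  sig = [2:1]
  P = {5,8}:  v_{5} + v_{8} = v_{3}  →  sig = [2:1]
  P = {2,4}:  v_{2} + v_{4} = 2·v_{3} + v_{6}  →  sig = [2:1,2]
  P = {2,8}:  v_{2} + v_{8} = v_{6} + 2·v_{7}  →  sig = [2:1,2]
  P = {2,5}:  v_{2} + v_{5} = 3·v_{3} + v_{6}  →  sig = [2:1,3]
  P = {5,7}:  v_{5} + v_{7} = 2·v_{3}  →  sig = [2:2]
  P = {1,3,6}:  v_{1} + v_{3} + v_{6} = 0  →  sig = [3:]
  P = {1,5,6}:  v_{1} + v_{5} + v_{6} = v_{4}  →  sig = [3:1]
  P = {1,6,7}:  v_{1} + v_{6} + v_{7} = v_{8}  →  sig = [3:1]
  P = {3,6,7}:  v_{3} + v_{6} + v_{7} = v_{2}  →  sig = [3:1]

Hence PRS(X_Σ) =
{ [2:],  [2:1] ×5,  [2:1,2] ×2,  [2:1,3],  [2:2],  [3:],  [3:1] ×3 }


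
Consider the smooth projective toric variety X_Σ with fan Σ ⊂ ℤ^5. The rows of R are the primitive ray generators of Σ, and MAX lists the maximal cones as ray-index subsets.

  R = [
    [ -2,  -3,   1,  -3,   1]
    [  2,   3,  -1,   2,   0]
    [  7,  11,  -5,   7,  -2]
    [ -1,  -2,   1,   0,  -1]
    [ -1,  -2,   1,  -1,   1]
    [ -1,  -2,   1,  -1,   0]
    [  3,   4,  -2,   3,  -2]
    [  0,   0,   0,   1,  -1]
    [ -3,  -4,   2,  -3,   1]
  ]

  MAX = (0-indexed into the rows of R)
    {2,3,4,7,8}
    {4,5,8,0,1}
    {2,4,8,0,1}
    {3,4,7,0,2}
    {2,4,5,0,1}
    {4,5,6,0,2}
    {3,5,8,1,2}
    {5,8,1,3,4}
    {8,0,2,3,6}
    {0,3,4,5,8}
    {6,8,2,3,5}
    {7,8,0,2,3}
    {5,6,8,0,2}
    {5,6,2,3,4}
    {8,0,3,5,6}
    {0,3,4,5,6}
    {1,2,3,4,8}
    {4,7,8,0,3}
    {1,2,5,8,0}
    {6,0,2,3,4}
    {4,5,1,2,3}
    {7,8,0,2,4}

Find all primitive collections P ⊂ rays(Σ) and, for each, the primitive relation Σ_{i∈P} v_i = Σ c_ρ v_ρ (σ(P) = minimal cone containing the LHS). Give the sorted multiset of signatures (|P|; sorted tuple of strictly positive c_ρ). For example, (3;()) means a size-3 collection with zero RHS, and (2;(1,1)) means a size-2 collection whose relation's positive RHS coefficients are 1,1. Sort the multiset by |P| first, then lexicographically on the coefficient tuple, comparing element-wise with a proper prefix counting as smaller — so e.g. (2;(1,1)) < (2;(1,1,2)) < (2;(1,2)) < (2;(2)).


Primitive collections (9):

  P = {5,7}:  v_{5} + v_{7} = v_{3} ; sig = (2;(1))
  P = {1,7}:  v_{1} + v_{7} = v_{2} + v_{3} + v_{4} + v_{8} ; sig = (2;(1,1,1,1))
  P = {6,7}:  v_{6} + v_{7} = v_{0} + v_{2} + 2·v_{3} ; sig = (2;(1,1,2))
  P = {1,6}:  v_{1} + v_{6} = v_{2} + 2·v_{5} ; sig = (2;(1,2))
  P = {0,1,3}:  v_{0} + v_{1} + v_{3} = v_{5} ; sig = (3;(1))
  P = {4,6,8}:  v_{4} + v_{6} + v_{8} = v_{5} ; sig = (3;(1))
  P = {0,2,3,5}:  v_{0} + v_{2} + v_{3} + v_{5} = v_{6} ; sig = (4;(1))
  P = {2,4,5,8}:  v_{2} + v_{4} + v_{5} + v_{8} = v_{1} ; sig = (4;(1))
  P = {0,2,3,4,8}:  v_{0} + v_{2} + v_{3} + v_{4} + v_{8} = 0 ; sig = (5;())

Signatures (|P|; sorted positive RHS coefficients), sorted:
    |P|=2: 4 collections, coeffs (1), (1,1,1,1), (1,1,2), (1,2)
    |P|=3: 2 collections, coeffs (1), (1)
    |P|=4: 2 collections, coeffs (1), (1)
    |P|=5: 1 collection, coeffs ()


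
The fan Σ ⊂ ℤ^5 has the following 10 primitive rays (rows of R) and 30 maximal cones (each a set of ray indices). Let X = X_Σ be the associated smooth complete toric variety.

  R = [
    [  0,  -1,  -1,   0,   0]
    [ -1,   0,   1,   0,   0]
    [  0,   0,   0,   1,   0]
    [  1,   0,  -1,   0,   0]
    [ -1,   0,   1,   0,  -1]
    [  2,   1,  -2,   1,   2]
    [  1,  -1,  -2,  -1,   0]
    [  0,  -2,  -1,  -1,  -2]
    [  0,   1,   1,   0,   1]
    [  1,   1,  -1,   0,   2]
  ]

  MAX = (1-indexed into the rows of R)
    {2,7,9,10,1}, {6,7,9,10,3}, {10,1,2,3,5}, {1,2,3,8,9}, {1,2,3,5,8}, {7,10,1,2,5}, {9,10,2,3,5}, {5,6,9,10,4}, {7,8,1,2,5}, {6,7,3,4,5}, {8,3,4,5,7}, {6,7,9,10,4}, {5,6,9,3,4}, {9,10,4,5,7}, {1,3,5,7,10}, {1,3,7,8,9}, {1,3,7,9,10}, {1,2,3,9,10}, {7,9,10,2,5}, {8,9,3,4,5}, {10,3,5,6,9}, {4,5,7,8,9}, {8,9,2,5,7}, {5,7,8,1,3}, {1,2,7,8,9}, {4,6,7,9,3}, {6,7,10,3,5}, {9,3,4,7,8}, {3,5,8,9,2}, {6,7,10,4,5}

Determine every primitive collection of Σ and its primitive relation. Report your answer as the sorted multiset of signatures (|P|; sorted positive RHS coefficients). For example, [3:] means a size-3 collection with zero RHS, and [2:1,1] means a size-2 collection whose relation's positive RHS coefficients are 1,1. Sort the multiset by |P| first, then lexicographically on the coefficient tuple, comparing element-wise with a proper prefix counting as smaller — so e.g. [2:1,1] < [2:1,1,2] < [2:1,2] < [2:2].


Σ has 11 primitive collections:

  P={2,4}:  v_{2} + v_{4} = 0  →  sig = [2:]
  P={8,10}:  v_{8} + v_{10} = v_{7}  →  sig = [2:1]
  P={1,4}:  v_{1} + v_{4} = v_{3} + v_{7}  →  sig = [2:1,1]
  P={2,6}:  v_{2} + v_{6} = v_{3} + v_{10}  →  sig = [2:1,1]
  P={6,8}:  v_{6} + v_{8} = v_{3} + v_{4} + v_{7}  →  sig = [2:1,1,1]
  P={1,6}:  v_{1} + v_{6} = 2·v_{3} + v_{7} + v_{10}  →  sig = [2:1,1,2]
  P={1,5,9}:  v_{1} + v_{5} + v_{9} = v_{2}  →  sig = [3:1]
  P={2,3,7}:  v_{2} + v_{3} + v_{7} = v_{1}  →  sig = [3:1]
  P={3,4,10}:  v_{3} + v_{4} + v_{10} = v_{6}  →  sig = [3:1]
  P={3,5,7,9}:  v_{3} + v_{5} + v_{7} + v_{9} = 0  →  sig = [4:]
  P={5,6,7,9}:  v_{5} + v_{6} + v_{7} + v_{9} = v_{4} + v_{10}  →  sig = [4:1,1]

Signatures (|P|; sorted positive RHS coefficients), sorted:
{ [2:],  [2:1],  [2:1,1] ×2,  [2:1,1,1],  [2:1,1,2],  [3:1] ×3,  [4:],  [4:1,1] }


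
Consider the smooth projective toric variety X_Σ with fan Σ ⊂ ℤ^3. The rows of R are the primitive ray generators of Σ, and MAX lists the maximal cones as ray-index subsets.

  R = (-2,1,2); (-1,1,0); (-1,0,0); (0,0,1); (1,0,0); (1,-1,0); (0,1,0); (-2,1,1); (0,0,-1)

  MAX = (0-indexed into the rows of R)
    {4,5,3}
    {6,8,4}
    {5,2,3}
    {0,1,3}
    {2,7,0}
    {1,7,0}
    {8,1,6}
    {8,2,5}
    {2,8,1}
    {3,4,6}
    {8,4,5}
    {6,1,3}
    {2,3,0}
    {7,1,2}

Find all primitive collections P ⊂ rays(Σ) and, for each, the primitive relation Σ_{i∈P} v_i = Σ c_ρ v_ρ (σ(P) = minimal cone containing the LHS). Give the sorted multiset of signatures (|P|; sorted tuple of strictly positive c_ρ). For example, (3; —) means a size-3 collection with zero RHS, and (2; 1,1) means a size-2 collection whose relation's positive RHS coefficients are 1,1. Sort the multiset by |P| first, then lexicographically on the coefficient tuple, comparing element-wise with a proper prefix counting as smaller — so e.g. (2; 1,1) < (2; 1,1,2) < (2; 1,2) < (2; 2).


|primitive collections| = 17. Relations:

  P={1,5}:  v_{1} + v_{5} = 0 — sig = (2; —)
  P={2,4}:  v_{2} + v_{4} = 0 — sig = (2; —)
  P={3,8}:  v_{3} + v_{8} = 0 — sig = (2; —)
  P={0,8}:  v_{0} + v_{8} = v_{7} — sig = (2; 1)
  P={1,4}:  v_{1} + v_{4} = v_{6} — sig = (2; 1)
  P={2,6}:  v_{2} + v_{6} = v_{1} — sig = (2; 1)
  P={3,7}:  v_{3} + v_{7} = v_{0} — sig = (2; 1)
  P={5,6}:  v_{5} + v_{6} = v_{4} — sig = (2; 1)
  P={4,7}:  v_{4} + v_{7} = v_{1} + v_{3} — sig = (2; 1,1)
  P={5,7}:  v_{5} + v_{7} = v_{2} + v_{3} — sig = (2; 1,1)
  P={7,8}:  v_{7} + v_{8} = v_{1} + v_{2} — sig = (2; 1,1)
  P={0,4}:  v_{0} + v_{4} = v_{1} + 2·v_{3} — sig = (2; 1,2)
  P={0,5}:  v_{0} + v_{5} = v_{2} + 2·v_{3} — sig = (2; 1,2)
  P={6,7}:  v_{6} + v_{7} = 2·v_{1} + v_{3} — sig = (2; 1,2)
  P={0,6}:  v_{0} + v_{6} = 2·v_{1} + 2·v_{3} — sig = (2; 2,2)
  P={1,2,3}:  v_{1} + v_{2} + v_{3} = v_{7} — sig = (3; 1)
  P={0,1,2}:  v_{0} + v_{1} + v_{2} = 2·v_{7} — sig = (3; 2)

Hence PRS(X_Σ) =
[(2; —), (2; —), (2; —), (2; 1), (2; 1), (2; 1), (2; 1), (2; 1), (2; 1,1), (2; 1,1), (2; 1,1), (2; 1,2), (2; 1,2), (2; 1,2), (2; 2,2), (3; 1), (3; 2)]


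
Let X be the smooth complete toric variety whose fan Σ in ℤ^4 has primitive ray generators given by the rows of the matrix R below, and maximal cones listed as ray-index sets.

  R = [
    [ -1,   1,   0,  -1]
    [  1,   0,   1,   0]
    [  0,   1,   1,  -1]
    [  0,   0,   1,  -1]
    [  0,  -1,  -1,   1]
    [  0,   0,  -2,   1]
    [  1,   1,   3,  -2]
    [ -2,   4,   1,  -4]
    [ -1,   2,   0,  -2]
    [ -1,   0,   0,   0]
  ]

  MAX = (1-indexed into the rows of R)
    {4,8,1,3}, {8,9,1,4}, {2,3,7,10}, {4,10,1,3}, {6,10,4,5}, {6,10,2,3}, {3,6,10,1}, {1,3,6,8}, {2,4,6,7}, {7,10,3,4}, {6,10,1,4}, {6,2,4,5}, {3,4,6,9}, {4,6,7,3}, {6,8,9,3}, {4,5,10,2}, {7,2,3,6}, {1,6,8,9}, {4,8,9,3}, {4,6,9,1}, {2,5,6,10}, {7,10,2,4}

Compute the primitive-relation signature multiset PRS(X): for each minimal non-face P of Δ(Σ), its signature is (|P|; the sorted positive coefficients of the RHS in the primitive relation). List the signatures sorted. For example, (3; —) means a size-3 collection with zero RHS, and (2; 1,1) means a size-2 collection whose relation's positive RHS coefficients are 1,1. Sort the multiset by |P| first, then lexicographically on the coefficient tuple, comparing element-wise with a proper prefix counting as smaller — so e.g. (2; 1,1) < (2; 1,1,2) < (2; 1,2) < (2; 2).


Δ(Σ) — 10 vertices, 20 min non-faces:

  • {3,5}:  v_{3} + v_{5} = 0  ⇒ sig = (2; —)
  • {1,2}:  v_{1} + v_{2} = v_{3}  ⇒ sig = (2; 1)
  • {5,7}:  v_{5} + v_{7} = v_{2} + v_{4}  ⇒ sig = (2; 1,1)
  • {5,8}:  v_{5} + v_{8} = v_{1} + v_{9}  ⇒ sig = (2; 1,1)
  • {1,5}:  v_{1} + v_{5} = v_{4} + v_{6} + v_{10}  ⇒ sig = (2; 1,1,1)
  • {5,9}:  v_{5} + v_{9} = v_{1} + v_{4} + v_{6}  ⇒ sig = (2; 1,1,1)
  • {2,9}:  v_{2} + v_{9} = 2·v_{3} + v_{4} + v_{6}  ⇒ sig = (2; 1,1,2)
  • {7,8}:  v_{7} + v_{8} = 3·v_{3} + v_{4} + v_{9}  ⇒ sig = (2; 1,1,3)
  • {1,7}:  v_{1} + v_{7} = 2·v_{3} + v_{4}  ⇒ sig = (2; 1,2)
  • {2,8}:  v_{2} + v_{8} = 2·v_{3} + v_{9}  ⇒ sig = (2; 1,2)
  • {7,9}:  v_{7} + v_{9} = 3·v_{3} + 2·v_{4} + v_{6}  ⇒ sig = (2; 1,2,3)
  • {8,10}:  v_{8} + v_{10} = 3·v_{1} + v_{3}  ⇒ sig = (2; 1,3)
  • {9,10}:  v_{9} + v_{10} = 2·v_{1}  ⇒ sig = (2; 2)
  • {1,3,9}:  v_{1} + v_{3} + v_{9} = v_{8}  ⇒ sig = (3; 1)
  • {2,3,4}:  v_{2} + v_{3} + v_{4} = v_{7}  ⇒ sig = (3; 1)
  • {6,7,10}:  v_{6} + v_{7} + v_{10} = v_{3}  ⇒ sig = (3; 1)
  • {4,6,8}:  v_{4} + v_{6} + v_{8} = 2·v_{9}  ⇒ sig = (3; 2)
  • {2,4,6,10}:  v_{2} + v_{4} + v_{6} + v_{10} = 0  ⇒ sig = (4; —)
  • {1,3,4,6}:  v_{1} + v_{3} + v_{4} + v_{6} = v_{9}  ⇒ sig = (4; 1)
  • {3,4,6,10}:  v_{3} + v_{4} + v_{6} + v_{10} = v_{1}  ⇒ sig = (4; 1)

Hence PRS(X_Σ) =
{ (2; —),  (2; 1),  (2; 1,1) ×2,  (2; 1,1,1) ×2,  (2; 1,1,2),  (2; 1,1,3),  (2; 1,2) ×2,  (2; 1,2,3),  (2; 1,3),  (2; 2),  (3; 1) ×3,  (3; 2),  (4; —),  (4; 1) ×2 }


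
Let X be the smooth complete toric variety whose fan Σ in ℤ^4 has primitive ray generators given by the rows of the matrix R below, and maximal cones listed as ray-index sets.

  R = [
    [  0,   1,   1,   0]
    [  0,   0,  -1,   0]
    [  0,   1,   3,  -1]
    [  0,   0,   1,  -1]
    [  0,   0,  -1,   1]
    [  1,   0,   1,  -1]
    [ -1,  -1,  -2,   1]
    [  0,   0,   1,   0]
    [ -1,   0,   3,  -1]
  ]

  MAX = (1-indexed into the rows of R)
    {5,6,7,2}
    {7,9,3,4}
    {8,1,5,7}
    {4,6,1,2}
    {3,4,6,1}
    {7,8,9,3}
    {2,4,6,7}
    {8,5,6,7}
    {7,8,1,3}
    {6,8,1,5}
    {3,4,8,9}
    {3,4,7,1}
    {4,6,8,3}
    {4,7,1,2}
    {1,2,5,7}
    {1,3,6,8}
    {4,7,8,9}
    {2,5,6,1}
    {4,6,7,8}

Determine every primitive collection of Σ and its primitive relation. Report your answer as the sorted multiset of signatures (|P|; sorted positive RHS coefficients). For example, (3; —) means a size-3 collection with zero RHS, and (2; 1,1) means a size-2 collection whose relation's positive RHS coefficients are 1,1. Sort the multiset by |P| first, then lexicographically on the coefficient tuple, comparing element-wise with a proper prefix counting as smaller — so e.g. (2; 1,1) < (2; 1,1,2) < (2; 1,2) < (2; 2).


Σ has 12 primitive collections:

  P = {2,8}:  v_{2} + v_{8} = 0  →  sig = (2; —)
  P = {4,5}:  v_{4} + v_{5} = 0  →  sig = (2; —)
  P = {2,3}:  v_{2} + v_{3} = v_{1} + v_{4}  →  sig = (2; 1,1)
  P = {3,5}:  v_{3} + v_{5} = v_{1} + v_{8}  →  sig = (2; 1,1)
  P = {2,9}:  v_{2} + v_{9} = v_{3} + v_{4} + v_{7}  →  sig = (2; 1,1,1)
  P = {5,9}:  v_{5} + v_{9} = v_{3} + v_{7} + v_{8}  →  sig = (2; 1,1,1)
  P = {1,9}:  v_{1} + v_{9} = 2·v_{3} + v_{7}  →  sig = (2; 1,2)
  P = {6,9}:  v_{6} + v_{9} = 2·v_{4} + 2·v_{8}  →  sig = (2; 2,2)
  P = {1,6,7}:  v_{1} + v_{6} + v_{7} = 0  →  sig = (3; —)
  P = {1,4,8}:  v_{1} + v_{4} + v_{8} = v_{3}  →  sig = (3; 1)
  P = {3,6,7}:  v_{3} + v_{6} + v_{7} = v_{4} + v_{8}  →  sig = (3; 1,1)
  P = {3,4,7,8}:  v_{3} + v_{4} + v_{7} + v_{8} = v_{9}  →  sig = (4; 1)

Signatures (|P|; sorted positive RHS coefficients), sorted:
[(2; —), (2; —), (2; 1,1), (2; 1,1), (2; 1,1,1), (2; 1,1,1), (2; 1,2), (2; 2,2), (3; —), (3; 1), (3; 1,1), (4; 1)]


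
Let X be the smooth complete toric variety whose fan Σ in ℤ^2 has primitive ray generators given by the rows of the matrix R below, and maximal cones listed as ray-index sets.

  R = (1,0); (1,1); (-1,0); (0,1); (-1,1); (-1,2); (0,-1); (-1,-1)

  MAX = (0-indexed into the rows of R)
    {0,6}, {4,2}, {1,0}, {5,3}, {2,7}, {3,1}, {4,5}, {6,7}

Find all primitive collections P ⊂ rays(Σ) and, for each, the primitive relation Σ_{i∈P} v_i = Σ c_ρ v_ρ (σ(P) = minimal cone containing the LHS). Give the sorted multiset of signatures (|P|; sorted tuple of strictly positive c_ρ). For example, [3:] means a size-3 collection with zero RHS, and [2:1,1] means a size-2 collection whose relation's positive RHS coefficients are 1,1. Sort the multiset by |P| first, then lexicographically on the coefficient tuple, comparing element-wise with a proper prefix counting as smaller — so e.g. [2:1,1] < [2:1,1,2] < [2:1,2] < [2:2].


20 minimal non-faces of Δ(Σ) (on 8 rays):

  {0,2}:  v_{0} + v_{2} = 0 ; sig = [2:]
  {1,7}:  v_{1} + v_{7} = 0 ; sig = [2:]
  {3,6}:  v_{3} + v_{6} = 0 ; sig = [2:]
  {0,3}:  v_{0} + v_{3} = v_{1} ; sig = [2:1]
  {0,4}:  v_{0} + v_{4} = v_{3} ; sig = [2:1]
  {0,7}:  v_{0} + v_{7} = v_{6} ; sig = [2:1]
  {1,2}:  v_{1} + v_{2} = v_{3} ; sig = [2:1]
  {1,6}:  v_{1} + v_{6} = v_{0} ; sig = [2:1]
  {2,3}:  v_{2} + v_{3} = v_{4} ; sig = [2:1]
  {2,6}:  v_{2} + v_{6} = v_{7} ; sig = [2:1]
  {3,4}:  v_{3} + v_{4} = v_{5} ; sig = [2:1]
  {3,7}:  v_{3} + v_{7} = v_{2} ; sig = [2:1]
  {4,6}:  v_{4} + v_{6} = v_{2} ; sig = [2:1]
  {5,6}:  v_{5} + v_{6} = v_{4} ; sig = [2:1]
  {5,7}:  v_{5} + v_{7} = v_{2} + v_{4} ; sig = [2:1,1]
  {0,5}:  v_{0} + v_{5} = 2·v_{3} ; sig = [2:2]
  {1,4}:  v_{1} + v_{4} = 2·v_{3} ; sig = [2:2]
  {2,5}:  v_{2} + v_{5} = 2·v_{4} ; sig = [2:2]
  {4,7}:  v_{4} + v_{7} = 2·v_{2} ; sig = [2:2]
  {1,5}:  v_{1} + v_{5} = 3·v_{3} ; sig = [2:3]

Signatures (|P|; sorted positive RHS coefficients), sorted:
[[2:], [2:], [2:], [2:1], [2:1], [2:1], [2:1], [2:1], [2:1], [2:1], [2:1], [2:1], [2:1], [2:1], [2:1,1], [2:2], [2:2], [2:2], [2:2], [2:3]]


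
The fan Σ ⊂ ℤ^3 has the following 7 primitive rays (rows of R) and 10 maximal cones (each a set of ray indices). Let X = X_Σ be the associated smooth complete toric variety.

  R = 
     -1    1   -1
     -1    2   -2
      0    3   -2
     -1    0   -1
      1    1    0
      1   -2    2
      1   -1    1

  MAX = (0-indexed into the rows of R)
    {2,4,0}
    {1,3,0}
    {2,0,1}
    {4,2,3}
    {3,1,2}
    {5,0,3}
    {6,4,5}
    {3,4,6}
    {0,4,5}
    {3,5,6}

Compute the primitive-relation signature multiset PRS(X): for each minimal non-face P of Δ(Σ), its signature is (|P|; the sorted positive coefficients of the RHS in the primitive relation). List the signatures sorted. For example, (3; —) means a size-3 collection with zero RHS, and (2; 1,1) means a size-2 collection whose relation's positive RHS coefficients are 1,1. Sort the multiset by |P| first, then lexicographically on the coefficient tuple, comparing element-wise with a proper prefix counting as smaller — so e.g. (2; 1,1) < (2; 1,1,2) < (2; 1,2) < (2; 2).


9 collections generate NE(X_Σ); each relation:

  P={0,6}:  v_{0} + v_{6} = 0 — sig = (2; —)
  P={1,5}:  v_{1} + v_{5} = 0 — sig = (2; —)
  P={1,4}:  v_{1} + v_{4} = v_{2} — sig = (2; 1)
  P={2,5}:  v_{2} + v_{5} = v_{4} — sig = (2; 1)
  P={1,6}:  v_{1} + v_{6} = v_{3} + v_{4} — sig = (2; 1,1)
  P={2,6}:  v_{2} + v_{6} = v_{3} + 2·v_{4} — sig = (2; 1,2)
  P={0,3,4}:  v_{0} + v_{3} + v_{4} = v_{1} — sig = (3; 1)
  P={3,4,5}:  v_{3} + v_{4} + v_{5} = v_{6} — sig = (3; 1)
  P={0,2,3}:  v_{0} + v_{2} + v_{3} = 2·v_{1} — sig = (3; 2)

Hence PRS(X_Σ) =
    (2; —)
    (2; —)
    (2; 1)
    (2; 1)
    (2; 1,1)
    (2; 1,2)
    (3; 1)
    (3; 1)
    (3; 2)


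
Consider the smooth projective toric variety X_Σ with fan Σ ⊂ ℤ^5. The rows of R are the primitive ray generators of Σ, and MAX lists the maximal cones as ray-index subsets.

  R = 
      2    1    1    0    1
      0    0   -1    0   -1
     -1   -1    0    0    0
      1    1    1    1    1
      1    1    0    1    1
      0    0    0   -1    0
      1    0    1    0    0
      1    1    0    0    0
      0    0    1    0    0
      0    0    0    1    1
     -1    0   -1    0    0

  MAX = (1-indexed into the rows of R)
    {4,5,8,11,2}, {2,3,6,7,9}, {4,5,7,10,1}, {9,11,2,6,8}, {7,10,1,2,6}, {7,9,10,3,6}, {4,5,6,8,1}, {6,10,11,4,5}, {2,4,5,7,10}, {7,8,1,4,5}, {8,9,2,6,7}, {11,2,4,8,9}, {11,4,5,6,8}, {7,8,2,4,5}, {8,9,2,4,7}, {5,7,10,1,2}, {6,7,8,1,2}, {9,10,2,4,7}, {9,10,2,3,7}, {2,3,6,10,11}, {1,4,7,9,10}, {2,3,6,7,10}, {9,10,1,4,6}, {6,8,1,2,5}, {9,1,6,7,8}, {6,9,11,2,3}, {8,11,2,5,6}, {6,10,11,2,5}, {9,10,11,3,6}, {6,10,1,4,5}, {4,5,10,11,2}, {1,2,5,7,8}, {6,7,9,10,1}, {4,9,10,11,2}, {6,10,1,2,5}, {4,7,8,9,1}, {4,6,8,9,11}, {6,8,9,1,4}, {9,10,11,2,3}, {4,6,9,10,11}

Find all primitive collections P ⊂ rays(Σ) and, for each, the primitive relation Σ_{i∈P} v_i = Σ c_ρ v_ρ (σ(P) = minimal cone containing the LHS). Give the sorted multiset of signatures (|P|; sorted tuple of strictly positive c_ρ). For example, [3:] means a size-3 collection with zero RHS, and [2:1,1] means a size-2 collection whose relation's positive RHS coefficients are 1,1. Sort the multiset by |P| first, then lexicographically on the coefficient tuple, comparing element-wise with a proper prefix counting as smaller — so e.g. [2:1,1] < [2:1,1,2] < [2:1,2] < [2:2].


14 collections generate NE(X_Σ); each relation:

  {3,8}:  v_{3} + v_{8} = 0  ⇒ sig = [2:]
  {7,11}:  v_{7} + v_{11} = 0  ⇒ sig = [2:]
  {3,5}:  v_{3} + v_{5} = v_{10}  ⇒ sig = [2:1]
  {5,9}:  v_{5} + v_{9} = v_{4}  ⇒ sig = [2:1]
  {8,10}:  v_{8} + v_{10} = v_{5}  ⇒ sig = [2:1]
  {1,11}:  v_{1} + v_{11} = v_{5} + v_{6}  ⇒ sig = [2:1,1]
  {3,4}:  v_{3} + v_{4} = v_{9} + v_{10}  ⇒ sig = [2:1,1]
  {1,3}:  v_{1} + v_{3} = v_{6} + v_{7} + v_{10}  ⇒ sig = [2:1,1,1]
  {2,4,6}:  v_{2} + v_{4} + v_{6} = v_{8}  ⇒ sig = [3:1]
  {5,6,7}:  v_{5} + v_{6} + v_{7} = v_{1}  ⇒ sig = [3:1]
  {1,2,9}:  v_{1} + v_{2} + v_{9} = v_{7} + v_{8}  ⇒ sig = [3:1,1]
  {4,6,7}:  v_{4} + v_{6} + v_{7} = v_{1} + v_{9}  ⇒ sig = [3:1,1]
  {1,2,4}:  v_{1} + v_{2} + v_{4} = v_{5} + v_{7} + v_{8}  ⇒ sig = [3:1,1,1]
  {2,6,9,10}:  v_{2} + v_{6} + v_{9} + v_{10} = 0  ⇒ sig = [4:]

Signatures (|P|; sorted positive RHS coefficients), sorted:
{ [2:] ×2,  [2:1] ×3,  [2:1,1] ×2,  [2:1,1,1],  [3:1] ×2,  [3:1,1] ×2,  [3:1,1,1],  [4:] }


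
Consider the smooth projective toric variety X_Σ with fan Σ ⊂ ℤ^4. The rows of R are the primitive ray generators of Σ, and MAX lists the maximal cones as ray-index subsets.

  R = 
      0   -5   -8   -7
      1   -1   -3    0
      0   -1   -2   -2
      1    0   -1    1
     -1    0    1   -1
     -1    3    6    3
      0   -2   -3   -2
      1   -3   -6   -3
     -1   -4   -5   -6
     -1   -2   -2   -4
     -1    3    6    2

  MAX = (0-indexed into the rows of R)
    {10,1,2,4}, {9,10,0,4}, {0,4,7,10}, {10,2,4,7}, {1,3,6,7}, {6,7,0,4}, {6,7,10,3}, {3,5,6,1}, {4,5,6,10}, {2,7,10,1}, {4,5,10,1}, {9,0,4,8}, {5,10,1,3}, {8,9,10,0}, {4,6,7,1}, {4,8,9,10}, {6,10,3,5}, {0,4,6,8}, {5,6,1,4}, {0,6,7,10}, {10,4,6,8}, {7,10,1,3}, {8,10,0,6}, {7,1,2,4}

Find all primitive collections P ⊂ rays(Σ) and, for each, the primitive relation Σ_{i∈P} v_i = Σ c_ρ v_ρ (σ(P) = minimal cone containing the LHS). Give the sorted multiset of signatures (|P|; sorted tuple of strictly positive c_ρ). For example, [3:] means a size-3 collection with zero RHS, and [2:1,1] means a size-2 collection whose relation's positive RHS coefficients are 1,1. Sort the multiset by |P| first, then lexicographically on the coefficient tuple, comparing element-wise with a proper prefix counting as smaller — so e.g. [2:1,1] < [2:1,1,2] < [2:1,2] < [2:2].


25 collections generate NE(X_Σ); each relation:

  P = {3,4}:  v_{3} + v_{4} = 0  ⟹  sig = [2:]
  P = {5,7}:  v_{5} + v_{7} = 0  ⟹  sig = [2:]
  P = {0,5}:  v_{0} + v_{5} = v_{9}  ⟹  sig = [2:1]
  P = {6,9}:  v_{6} + v_{9} = v_{8}  ⟹  sig = [2:1]
  P = {7,9}:  v_{7} + v_{9} = v_{0}  ⟹  sig = [2:1]
  P = {1,9}:  v_{1} + v_{9} = v_{4} + v_{7}  ⟹  sig = [2:1,1]
  P = {2,6}:  v_{2} + v_{6} = v_{4} + v_{7}  ⟹  sig = [2:1,1]
  P = {2,8}:  v_{2} + v_{8} = v_{0} + v_{4}  ⟹  sig = [2:1,1]
  P = {7,8}:  v_{7} + v_{8} = v_{0} + v_{6}  ⟹  sig = [2:1,1]
  P = {1,8}:  v_{1} + v_{8} = v_{4} + v_{6} + v_{7}  ⟹  sig = [2:1,1,1]
  P = {2,3}:  v_{2} + v_{3} = v_{1} + v_{7} + v_{10}  ⟹  sig = [2:1,1,1]
  P = {2,5}:  v_{2} + v_{5} = v_{1} + v_{4} + v_{10}  ⟹  sig = [2:1,1,1]
  P = {3,9}:  v_{3} + v_{9} = v_{6} + v_{7} + v_{10}  ⟹  sig = [2:1,1,1]
  P = {5,9}:  v_{5} + v_{9} = v_{4} + v_{6} + v_{10}  ⟹  sig = [2:1,1,1]
  P = {0,3}:  v_{0} + v_{3} = v_{6} + 2·v_{7} + v_{10}  ⟹  sig = [2:1,1,2]
  P = {3,8}:  v_{3} + v_{8} = 2·v_{6} + v_{7} + v_{10}  ⟹  sig = [2:1,1,2]
  P = {5,8}:  v_{5} + v_{8} = v_{4} + 2·v_{6} + v_{10}  ⟹  sig = [2:1,1,2]
  P = {0,1}:  v_{0} + v_{1} = v_{4} + 2·v_{7}  ⟹  sig = [2:1,2]
  P = {2,9}:  v_{2} + v_{9} = 2·v_{4} + 2·v_{7} + v_{10}  ⟹  sig = [2:1,2,2]
  P = {0,2}:  v_{0} + v_{2} = 2·v_{4} + 3·v_{7} + v_{10}  ⟹  sig = [2:1,2,3]
  P = {1,6,10}:  v_{1} + v_{6} + v_{10} = 0  ⟹  sig = [3:]
  P = {1,4,7,10}:  v_{1} + v_{4} + v_{7} + v_{10} = v_{2}  ⟹  sig = [4:1]
  P = {4,6,7,10}:  v_{4} + v_{6} + v_{7} + v_{10} = v_{9}  ⟹  sig = [4:1]
  P = {0,4,6,10}:  v_{0} + v_{4} + v_{6} + v_{10} = 2·v_{9}  ⟹  sig = [4:2]
  P = {0,4,8,10}:  v_{0} + v_{4} + v_{8} + v_{10} = 3·v_{9}  ⟹  sig = [4:3]

Sorted signature multiset PRS(X):
    |P|=2: 20 collections, coeffs (), (), (1), (1), (1), (1,1), (1,1), (1,1), (1,1), (1,1,1), (1,1,1), (1,1,1), (1,1,1), (1,1,1), (1,1,2), (1,1,2), (1,1,2), (1,2), (1,2,2), (1,2,3)
    |P|=3: 1 collection, coeffs ()
    |P|=4: 4 collections, coeffs (1), (1), (2), (3)


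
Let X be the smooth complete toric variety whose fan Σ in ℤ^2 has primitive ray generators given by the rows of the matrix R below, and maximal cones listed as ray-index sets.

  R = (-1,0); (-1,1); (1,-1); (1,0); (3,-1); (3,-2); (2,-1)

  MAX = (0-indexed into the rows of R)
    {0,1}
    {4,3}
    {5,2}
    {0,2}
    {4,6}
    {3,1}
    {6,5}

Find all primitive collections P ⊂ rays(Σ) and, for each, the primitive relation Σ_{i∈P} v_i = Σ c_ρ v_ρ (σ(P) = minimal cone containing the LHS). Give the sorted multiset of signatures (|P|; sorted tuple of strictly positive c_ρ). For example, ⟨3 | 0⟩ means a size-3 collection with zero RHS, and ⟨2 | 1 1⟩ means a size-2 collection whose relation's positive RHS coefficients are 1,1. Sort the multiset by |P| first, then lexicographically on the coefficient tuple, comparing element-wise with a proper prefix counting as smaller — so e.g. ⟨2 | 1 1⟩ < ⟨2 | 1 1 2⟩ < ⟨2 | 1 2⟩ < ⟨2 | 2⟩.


Primitive collections (14):

  P = {0,3}:  v_{0} + v_{3} = 0  ⟹  sig = ⟨2 | 0⟩
  P = {1,2}:  v_{1} + v_{2} = 0  ⟹  sig = ⟨2 | 0⟩
  P = {0,4}:  v_{0} + v_{4} = v_{6}  ⟹  sig = ⟨2 | 1⟩
  P = {0,6}:  v_{0} + v_{6} = v_{2}  ⟹  sig = ⟨2 | 1⟩
  P = {1,5}:  v_{1} + v_{5} = v_{6}  ⟹  sig = ⟨2 | 1⟩
  P = {1,6}:  v_{1} + v_{6} = v_{3}  ⟹  sig = ⟨2 | 1⟩
  P = {2,3}:  v_{2} + v_{3} = v_{6}  ⟹  sig = ⟨2 | 1⟩
  P = {2,6}:  v_{2} + v_{6} = v_{5}  ⟹  sig = ⟨2 | 1⟩
  P = {3,6}:  v_{3} + v_{6} = v_{4}  ⟹  sig = ⟨2 | 1⟩
  P = {0,5}:  v_{0} + v_{5} = 2·v_{2}  ⟹  sig = ⟨2 | 2⟩
  P = {1,4}:  v_{1} + v_{4} = 2·v_{3}  ⟹  sig = ⟨2 | 2⟩
  P = {2,4}:  v_{2} + v_{4} = 2·v_{6}  ⟹  sig = ⟨2 | 2⟩
  P = {3,5}:  v_{3} + v_{5} = 2·v_{6}  ⟹  sig = ⟨2 | 2⟩
  P = {4,5}:  v_{4} + v_{5} = 3·v_{6}  ⟹  sig = ⟨2 | 3⟩

Hence PRS(X_Σ) =
    ⟨2 | 0⟩
    ⟨2 | 0⟩
    ⟨2 | 1⟩
    ⟨2 | 1⟩
    ⟨2 | 1⟩
    ⟨2 | 1⟩
    ⟨2 | 1⟩
    ⟨2 | 1⟩
    ⟨2 | 1⟩
    ⟨2 | 2⟩
    ⟨2 | 2⟩
    ⟨2 | 2⟩
    ⟨2 | 2⟩
    ⟨2 | 3⟩


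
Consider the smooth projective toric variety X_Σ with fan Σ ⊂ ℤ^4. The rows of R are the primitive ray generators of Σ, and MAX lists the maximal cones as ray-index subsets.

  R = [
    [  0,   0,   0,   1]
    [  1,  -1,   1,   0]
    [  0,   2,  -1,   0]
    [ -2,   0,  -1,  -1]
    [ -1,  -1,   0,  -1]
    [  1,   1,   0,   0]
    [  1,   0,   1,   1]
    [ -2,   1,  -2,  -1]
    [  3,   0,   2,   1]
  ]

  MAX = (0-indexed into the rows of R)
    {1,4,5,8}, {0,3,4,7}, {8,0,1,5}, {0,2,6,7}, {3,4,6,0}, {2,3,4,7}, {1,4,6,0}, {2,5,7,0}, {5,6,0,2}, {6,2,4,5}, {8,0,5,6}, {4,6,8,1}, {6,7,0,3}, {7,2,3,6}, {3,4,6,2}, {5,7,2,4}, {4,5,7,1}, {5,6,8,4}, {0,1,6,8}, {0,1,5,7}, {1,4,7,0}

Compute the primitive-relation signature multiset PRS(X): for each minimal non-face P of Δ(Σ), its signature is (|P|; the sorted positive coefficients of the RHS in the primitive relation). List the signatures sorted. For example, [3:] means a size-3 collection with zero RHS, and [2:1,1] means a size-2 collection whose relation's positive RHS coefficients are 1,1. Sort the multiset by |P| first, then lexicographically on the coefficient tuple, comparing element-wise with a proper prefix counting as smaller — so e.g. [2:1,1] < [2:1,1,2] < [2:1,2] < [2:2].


|primitive collections| = 14. Relations:

  • {1,2}:  v_{1} + v_{2} = v_{5}  ⟹  sig = [2:1]
  • {1,3}:  v_{1} + v_{3} = v_{4}  ⟹  sig = [2:1]
  • {7,8}:  v_{7} + v_{8} = v_{5}  ⟹  sig = [2:1]
  • {3,5}:  v_{3} + v_{5} = v_{2} + v_{4}  ⟹  sig = [2:1,1]
  • {3,8}:  v_{3} + v_{8} = v_{4} + v_{5} + v_{6}  ⟹  sig = [2:1,1,1]
  • {2,8}:  v_{2} + v_{8} = 2·v_{5} + v_{6}  ⟹  sig = [2:1,2]
  • {0,4,5}:  v_{0} + v_{4} + v_{5} = 0  ⟹  sig = [3:]
  • {1,6,7}:  v_{1} + v_{6} + v_{7} = 0  ⟹  sig = [3:]
  • {1,5,6}:  v_{1} + v_{5} + v_{6} = v_{8}  ⟹  sig = [3:1]
  • {4,6,7}:  v_{4} + v_{6} + v_{7} = v_{3}  ⟹  sig = [3:1]
  • {5,6,7}:  v_{5} + v_{6} + v_{7} = v_{2}  ⟹  sig = [3:1]
  • {0,2,4}:  v_{0} + v_{2} + v_{4} = v_{6} + v_{7}  ⟹  sig = [3:1,1]
  • {0,4,8}:  v_{0} + v_{4} + v_{8} = v_{1} + v_{6}  ⟹  sig = [3:1,1]
  • {0,2,3}:  v_{0} + v_{2} + v_{3} = 2·v_{6} + 2·v_{7}  ⟹  sig = [3:2,2]

so the primitive-relation signature multiset is
    |P|=2: 6 collections, coeffs (1), (1), (1), (1,1), (1,1,1), (1,2)
    |P|=3: 8 collections, coeffs (), (), (1), (1), (1), (1,1), (1,1), (2,2)


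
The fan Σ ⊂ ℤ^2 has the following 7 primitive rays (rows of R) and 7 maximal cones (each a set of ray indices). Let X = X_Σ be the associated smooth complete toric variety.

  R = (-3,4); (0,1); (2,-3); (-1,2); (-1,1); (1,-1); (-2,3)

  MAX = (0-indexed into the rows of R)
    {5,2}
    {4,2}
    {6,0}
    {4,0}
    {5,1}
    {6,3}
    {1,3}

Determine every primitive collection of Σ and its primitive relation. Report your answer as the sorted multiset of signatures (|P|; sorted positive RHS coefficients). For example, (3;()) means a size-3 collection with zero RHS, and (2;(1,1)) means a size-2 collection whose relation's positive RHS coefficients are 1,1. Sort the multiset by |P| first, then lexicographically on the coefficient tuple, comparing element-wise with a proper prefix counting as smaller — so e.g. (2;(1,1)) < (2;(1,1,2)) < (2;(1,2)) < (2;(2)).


|primitive collections| = 14. Relations:

  P = {2,6}:  v_{2} + v_{6} = 0 — sig = (2;())
  P = {4,5}:  v_{4} + v_{5} = 0 — sig = (2;())
  P = {0,2}:  v_{0} + v_{2} = v_{4} — sig = (2;(1))
  P = {0,5}:  v_{0} + v_{5} = v_{6} — sig = (2;(1))
  P = {1,4}:  v_{1} + v_{4} = v_{3} — sig = (2;(1))
  P = {2,3}:  v_{2} + v_{3} = v_{5} — sig = (2;(1))
  P = {3,4}:  v_{3} + v_{4} = v_{6} — sig = (2;(1))
  P = {3,5}:  v_{3} + v_{5} = v_{1} — sig = (2;(1))
  P = {4,6}:  v_{4} + v_{6} = v_{0} — sig = (2;(1))
  P = {5,6}:  v_{5} + v_{6} = v_{3} — sig = (2;(1))
  P = {0,1}:  v_{0} + v_{1} = v_{3} + v_{6} — sig = (2;(1,1))
  P = {0,3}:  v_{0} + v_{3} = 2·v_{6} — sig = (2;(2))
  P = {1,2}:  v_{1} + v_{2} = 2·v_{5} — sig = (2;(2))
  P = {1,6}:  v_{1} + v_{6} = 2·v_{3} — sig = (2;(2))

Hence PRS(X_Σ) =
    |P|=2: 14 collections, coeffs (), (), (1), (1), (1), (1), (1), (1), (1), (1), (1,1), (2), (2), (2)


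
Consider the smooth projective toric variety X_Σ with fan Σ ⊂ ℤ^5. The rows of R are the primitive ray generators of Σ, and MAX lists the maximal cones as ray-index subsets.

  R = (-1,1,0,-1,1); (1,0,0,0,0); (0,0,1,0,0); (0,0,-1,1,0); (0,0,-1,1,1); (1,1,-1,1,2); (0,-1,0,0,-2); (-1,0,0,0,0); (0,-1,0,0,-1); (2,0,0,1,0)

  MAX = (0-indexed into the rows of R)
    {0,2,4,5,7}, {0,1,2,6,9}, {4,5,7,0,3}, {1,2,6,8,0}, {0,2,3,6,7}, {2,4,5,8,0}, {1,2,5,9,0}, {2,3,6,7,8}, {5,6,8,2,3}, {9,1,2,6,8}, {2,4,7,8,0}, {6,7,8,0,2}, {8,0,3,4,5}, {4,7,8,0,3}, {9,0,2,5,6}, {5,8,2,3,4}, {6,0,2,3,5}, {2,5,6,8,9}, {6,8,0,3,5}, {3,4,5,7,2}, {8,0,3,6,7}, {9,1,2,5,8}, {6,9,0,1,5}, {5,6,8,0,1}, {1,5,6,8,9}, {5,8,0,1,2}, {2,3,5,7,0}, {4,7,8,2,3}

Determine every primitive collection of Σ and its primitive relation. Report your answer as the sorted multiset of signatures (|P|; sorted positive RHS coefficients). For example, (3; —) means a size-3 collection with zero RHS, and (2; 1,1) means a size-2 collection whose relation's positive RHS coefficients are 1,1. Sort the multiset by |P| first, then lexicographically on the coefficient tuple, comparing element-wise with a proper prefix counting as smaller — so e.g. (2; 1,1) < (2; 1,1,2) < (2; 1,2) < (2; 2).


Δ(Σ) — 10 vertices, 14 min non-faces:

  {1,7}:  v_{1} + v_{7} = 0 — sig = (2; —)
  {1,3}:  v_{1} + v_{3} = v_{5} + v_{6} — sig = (2; 1,1)
  {1,4}:  v_{1} + v_{4} = v_{5} + v_{8} — sig = (2; 1,1)
  {4,6}:  v_{4} + v_{6} = v_{3} + v_{8} — sig = (2; 1,1)
  {7,9}:  v_{7} + v_{9} = v_{2} + v_{5} + v_{6} — sig = (2; 1,1,1)
  {4,9}:  v_{4} + v_{9} = v_{2} + 2·v_{5} + v_{6} + v_{8} — sig = (2; 1,1,1,2)
  {3,9}:  v_{3} + v_{9} = v_{2} + 2·v_{5} + 2·v_{6} — sig = (2; 1,2,2)
  {0,8,9}:  v_{0} + v_{8} + v_{9} = v_{1} — sig = (3; 1)
  {5,6,7}:  v_{5} + v_{6} + v_{7} = v_{3} — sig = (3; 1)
  {5,7,8}:  v_{5} + v_{7} + v_{8} = v_{4} — sig = (3; 1)
  {0,2,3,8}:  v_{0} + v_{2} + v_{3} + v_{8} = v_{7} — sig = (4; 1)
  {1,2,5,6}:  v_{1} + v_{2} + v_{5} + v_{6} = v_{9} — sig = (4; 1)
  {0,2,3,4}:  v_{0} + v_{2} + v_{3} + v_{4} = v_{5} + 2·v_{7} — sig = (4; 1,2)
  {0,2,5,6,8}:  v_{0} + v_{2} + v_{5} + v_{6} + v_{8} = 0 — sig = (5; —)

Sorted signature multiset PRS(X):
{ (2; —),  (2; 1,1) ×3,  (2; 1,1,1),  (2; 1,1,1,2),  (2; 1,2,2),  (3; 1) ×3,  (4; 1) ×2,  (4; 1,2),  (5; —) }


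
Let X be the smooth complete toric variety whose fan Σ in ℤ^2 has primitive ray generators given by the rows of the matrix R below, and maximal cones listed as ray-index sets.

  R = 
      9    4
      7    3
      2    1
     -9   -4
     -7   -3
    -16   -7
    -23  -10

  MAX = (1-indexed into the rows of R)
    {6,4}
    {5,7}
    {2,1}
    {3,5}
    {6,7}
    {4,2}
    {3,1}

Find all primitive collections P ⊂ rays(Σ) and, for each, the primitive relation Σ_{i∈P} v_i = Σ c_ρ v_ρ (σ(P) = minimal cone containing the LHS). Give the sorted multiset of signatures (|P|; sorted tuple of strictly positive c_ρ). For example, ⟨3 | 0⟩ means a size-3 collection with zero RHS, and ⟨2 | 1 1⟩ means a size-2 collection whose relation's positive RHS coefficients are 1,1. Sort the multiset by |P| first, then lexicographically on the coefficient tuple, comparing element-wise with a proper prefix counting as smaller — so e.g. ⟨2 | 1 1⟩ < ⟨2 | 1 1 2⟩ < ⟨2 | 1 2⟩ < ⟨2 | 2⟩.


Minimal non-faces — 14 found among 7 rays, 7 max cones:

  P = {1,4}:  v_{1} + v_{4} = 0  ⇒ sig = ⟨2 | 0⟩
  P = {2,5}:  v_{2} + v_{5} = 0  ⇒ sig = ⟨2 | 0⟩
  P = {1,5}:  v_{1} + v_{5} = v_{3}  ⇒ sig = ⟨2 | 1⟩
  P = {1,6}:  v_{1} + v_{6} = v_{5}  ⇒ sig = ⟨2 | 1⟩
  P = {2,3}:  v_{2} + v_{3} = v_{1}  ⇒ sig = ⟨2 | 1⟩
  P = {2,6}:  v_{2} + v_{6} = v_{4}  ⇒ sig = ⟨2 | 1⟩
  P = {2,7}:  v_{2} + v_{7} = v_{6}  ⇒ sig = ⟨2 | 1⟩
  P = {3,4}:  v_{3} + v_{4} = v_{5}  ⇒ sig = ⟨2 | 1⟩
  P = {4,5}:  v_{4} + v_{5} = v_{6}  ⇒ sig = ⟨2 | 1⟩
  P = {5,6}:  v_{5} + v_{6} = v_{7}  ⇒ sig = ⟨2 | 1⟩
  P = {1,7}:  v_{1} + v_{7} = 2·v_{5}  ⇒ sig = ⟨2 | 2⟩
  P = {3,6}:  v_{3} + v_{6} = 2·v_{5}  ⇒ sig = ⟨2 | 2⟩
  P = {4,7}:  v_{4} + v_{7} = 2·v_{6}  ⇒ sig = ⟨2 | 2⟩
  P = {3,7}:  v_{3} + v_{7} = 3·v_{5}  ⇒ sig = ⟨2 | 3⟩

Hence PRS(X_Σ) =
    |P|=2: 14 collections, coeffs (), (), (1), (1), (1), (1), (1), (1), (1), (1), (2), (2), (2), (3)


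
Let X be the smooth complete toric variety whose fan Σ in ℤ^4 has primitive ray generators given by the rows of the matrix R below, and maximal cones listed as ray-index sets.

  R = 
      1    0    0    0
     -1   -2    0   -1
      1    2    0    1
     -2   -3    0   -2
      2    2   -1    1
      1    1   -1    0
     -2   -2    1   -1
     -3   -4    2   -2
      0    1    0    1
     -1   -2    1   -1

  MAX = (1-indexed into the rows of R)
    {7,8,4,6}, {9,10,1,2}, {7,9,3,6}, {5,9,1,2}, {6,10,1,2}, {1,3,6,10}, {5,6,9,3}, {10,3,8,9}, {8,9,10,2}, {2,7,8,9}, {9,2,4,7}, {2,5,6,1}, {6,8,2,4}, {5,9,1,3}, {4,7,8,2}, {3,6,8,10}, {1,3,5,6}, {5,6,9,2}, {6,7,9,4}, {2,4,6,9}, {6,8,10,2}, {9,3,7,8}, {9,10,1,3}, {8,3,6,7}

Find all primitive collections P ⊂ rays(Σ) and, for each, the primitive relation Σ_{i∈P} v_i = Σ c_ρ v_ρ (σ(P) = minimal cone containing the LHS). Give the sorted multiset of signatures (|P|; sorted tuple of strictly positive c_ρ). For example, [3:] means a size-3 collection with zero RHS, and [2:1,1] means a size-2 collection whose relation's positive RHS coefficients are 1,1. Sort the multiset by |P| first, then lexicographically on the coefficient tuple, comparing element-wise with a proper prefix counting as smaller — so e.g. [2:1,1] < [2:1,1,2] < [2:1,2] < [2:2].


Primitive collections (16):

  • {2,3}:  v_{2} + v_{3} = 0  ⟹  sig = [2:]
  • {5,7}:  v_{5} + v_{7} = 0  ⟹  sig = [2:]
  • {1,7}:  v_{1} + v_{7} = v_{10}  ⟹  sig = [2:1]
  • {5,8}:  v_{5} + v_{8} = v_{10}  ⟹  sig = [2:1]
  • {5,10}:  v_{5} + v_{10} = v_{1}  ⟹  sig = [2:1]
  • {7,10}:  v_{7} + v_{10} = v_{8}  ⟹  sig = [2:1]
  • {3,4}:  v_{3} + v_{4} = v_{6} + v_{7}  ⟹  sig = [2:1,1]
  • {4,5}:  v_{4} + v_{5} = v_{2} + v_{6}  ⟹  sig = [2:1,1]
  • {1,4}:  v_{1} + v_{4} = v_{2} + v_{6} + v_{10}  ⟹  sig = [2:1,1,1]
  • {4,10}:  v_{4} + v_{10} = v_{2} + v_{6} + v_{8}  ⟹  sig = [2:1,1,1]
  • {1,8}:  v_{1} + v_{8} = 2·v_{10}  ⟹  sig = [2:2]
  • {6,9,10}:  v_{6} + v_{9} + v_{10} = 0  ⟹  sig = [3:]
  • {1,6,9}:  v_{1} + v_{6} + v_{9} = v_{5}  ⟹  sig = [3:1]
  • {2,6,7}:  v_{2} + v_{6} + v_{7} = v_{4}  ⟹  sig = [3:1]
  • {6,8,9}:  v_{6} + v_{8} + v_{9} = v_{7}  ⟹  sig = [3:1]
  • {4,8,9}:  v_{4} + v_{8} + v_{9} = v_{2} + 2·v_{7}  ⟹  sig = [3:1,2]

so the primitive-relation signature multiset is
    |P|=2: 11 collections, coeffs (), (), (1), (1), (1), (1), (1,1), (1,1), (1,1,1), (1,1,1), (2)
    |P|=3: 5 collections, coeffs (), (1), (1), (1), (1,2)


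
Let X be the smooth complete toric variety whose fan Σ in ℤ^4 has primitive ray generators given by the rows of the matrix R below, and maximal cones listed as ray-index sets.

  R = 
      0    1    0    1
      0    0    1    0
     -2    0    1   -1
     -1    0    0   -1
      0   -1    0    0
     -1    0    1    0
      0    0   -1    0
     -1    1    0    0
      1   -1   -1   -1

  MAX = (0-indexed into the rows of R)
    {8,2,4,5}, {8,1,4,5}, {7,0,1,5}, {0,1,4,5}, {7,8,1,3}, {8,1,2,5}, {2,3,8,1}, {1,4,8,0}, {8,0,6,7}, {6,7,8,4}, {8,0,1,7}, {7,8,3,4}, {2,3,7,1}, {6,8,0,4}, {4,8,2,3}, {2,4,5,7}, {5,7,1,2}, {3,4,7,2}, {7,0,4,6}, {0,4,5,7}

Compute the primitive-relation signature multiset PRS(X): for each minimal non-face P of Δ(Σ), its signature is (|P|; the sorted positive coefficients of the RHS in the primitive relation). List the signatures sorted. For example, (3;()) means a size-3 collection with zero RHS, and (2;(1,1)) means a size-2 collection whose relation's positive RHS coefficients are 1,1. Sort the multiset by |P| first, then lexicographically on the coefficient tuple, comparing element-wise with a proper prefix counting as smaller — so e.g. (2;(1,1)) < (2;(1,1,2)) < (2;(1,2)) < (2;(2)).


Primitive collections (14):

  P={1,6}:  v_{1} + v_{6} = 0 — sig = (2;())
  P={0,3}:  v_{0} + v_{3} = v_{7} — sig = (2;(1))
  P={3,5}:  v_{3} + v_{5} = v_{2} — sig = (2;(1))
  P={0,2}:  v_{0} + v_{2} = v_{5} + v_{7} — sig = (2;(1,1))
  P={5,6}:  v_{5} + v_{6} = v_{4} + v_{7} — sig = (2;(1,1))
  P={2,6}:  v_{2} + v_{6} = v_{3} + v_{4} + v_{7} — sig = (2;(1,1,1))
  P={3,6}:  v_{3} + v_{6} = v_{4} + 2·v_{7} + v_{8} — sig = (2;(1,1,2))
  P={0,5,8}:  v_{0} + v_{5} + v_{8} = 0 — sig = (3;())
  P={1,4,7}:  v_{1} + v_{4} + v_{7} = v_{5} — sig = (3;(1))
  P={5,7,8}:  v_{5} + v_{7} + v_{8} = v_{3} — sig = (3;(1))
  P={1,3,4}:  v_{1} + v_{3} + v_{4} = 2·v_{5} + v_{8} — sig = (3;(1,2))
  P={1,2,4}:  v_{1} + v_{2} + v_{4} = 3·v_{5} + v_{8} — sig = (3;(1,3))
  P={2,7,8}:  v_{2} + v_{7} + v_{8} = 2·v_{3} — sig = (3;(2))
  P={0,4,7,8}:  v_{0} + v_{4} + v_{7} + v_{8} = v_{6} — sig = (4;(1))

Signatures (|P|; sorted positive RHS coefficients), sorted:
[(2;()), (2;(1)), (2;(1)), (2;(1,1)), (2;(1,1)), (2;(1,1,1)), (2;(1,1,2)), (3;()), (3;(1)), (3;(1)), (3;(1,2)), (3;(1,3)), (3;(2)), (4;(1))]
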